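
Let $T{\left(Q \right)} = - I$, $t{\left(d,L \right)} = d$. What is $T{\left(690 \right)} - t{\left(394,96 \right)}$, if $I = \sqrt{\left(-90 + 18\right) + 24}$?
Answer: $-394 - 4 i \sqrt{3} \approx -394.0 - 6.9282 i$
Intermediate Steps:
$I = 4 i \sqrt{3}$ ($I = \sqrt{-72 + 24} = \sqrt{-48} = 4 i \sqrt{3} \approx 6.9282 i$)
$T{\left(Q \right)} = - 4 i \sqrt{3}$
$T{\left(690 \right)} - t{\left(394,96 \right)} = - 4 i \sqrt{3} - 394 = -394 - 4 i \sqrt{3}$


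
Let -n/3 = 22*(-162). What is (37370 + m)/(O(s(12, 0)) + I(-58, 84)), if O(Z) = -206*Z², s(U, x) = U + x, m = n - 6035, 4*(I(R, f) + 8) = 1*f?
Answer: -42027/29651 ≈ -1.4174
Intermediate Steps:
I(R, f) = -8 + f/4 (I(R, f) = -8 + (1*f)/4 = -8 + f/4)
n = 10692 (n = -66*(-162) = -3*(-3564) = 10692)
m = 4657 (m = 10692 - 6035 = 4657)
(37370 + m)/(O(s(12, 0)) + I(-58, 84)) = (37370 + 4657)/(-206*(12 + 0)² + (-8 + (¼)*84)) = 42027/(-206*12² + (-8 + 21)) = 42027/(-206*144 + 13) = 42027/(-29664 + 13) = 42027/(-29651) = 42027*(-1/29651) = -42027/29651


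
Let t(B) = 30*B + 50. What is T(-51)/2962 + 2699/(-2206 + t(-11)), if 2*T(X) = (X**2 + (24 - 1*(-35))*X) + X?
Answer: -8564975/7363532 ≈ -1.1632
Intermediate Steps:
t(B) = 50 + 30*B
T(X) = X**2/2 + 30*X (T(X) = ((X**2 + (24 - 1*(-35))*X) + X)/2 = ((X**2 + (24 + 35)*X) + X)/2 = ((X**2 + 59*X) + X)/2 = (X**2 + 60*X)/2 = X**2/2 + 30*X)
T(-51)/2962 + 2699/(-2206 + t(-11)) = ((1/2)*(-51)*(60 - 51))/2962 + 2699/(-2206 + (50 + 30*(-11))) = ((1/2)*(-51)*9)*(1/2962) + 2699/(-2206 + (50 - 330)) = -459/2*1/2962 + 2699/(-2206 - 280) = -459/5924 + 2699/(-2486) = -459/5924 + 2699*(-1/2486) = -459/5924 - 2699/2486 = -8564975/7363532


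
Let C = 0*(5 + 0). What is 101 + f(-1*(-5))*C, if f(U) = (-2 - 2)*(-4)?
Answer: 101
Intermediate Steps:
f(U) = 16 (f(U) = -4*(-4) = 16)
C = 0 (C = 0*5 = 0)
101 + f(-1*(-5))*C = 101 + 16*0 = 101 + 0 = 101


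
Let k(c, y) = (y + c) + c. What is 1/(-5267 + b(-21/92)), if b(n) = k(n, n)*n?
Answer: -8464/44578565 ≈ -0.00018987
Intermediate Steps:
k(c, y) = y + 2*c (k(c, y) = (c + y) + c = y + 2*c)
b(n) = 3*n² (b(n) = (n + 2*n)*n = (3*n)*n = 3*n²)
1/(-5267 + b(-21/92)) = 1/(-5267 + 3*(-21/92)²) = 1/(-5267 + 3*(441/8464)) = 1/(-5267 + 1323/8464) = 1/(-44578565/8464) = -8464/44578565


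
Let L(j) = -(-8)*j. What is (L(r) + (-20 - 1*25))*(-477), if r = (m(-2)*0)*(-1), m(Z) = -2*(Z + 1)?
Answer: 21465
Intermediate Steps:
m(Z) = -2 - 2*Z (m(Z) = -2*(1 + Z) = -2 - 2*Z)
r = 0 (r = ((-2 - 2*(-2))*0)*(-1) = ((-2 + 4)*0)*(-1) = (2*0)*(-1) = 0*(-1) = 0)
L(j) = 8*j
(L(r) + (-20 - 1*25))*(-477) = (8*0 + (-20 - 1*25))*(-477) = (0 + (-20 - 25))*(-477) = (0 - 45)*(-477) = -45*(-477) = 21465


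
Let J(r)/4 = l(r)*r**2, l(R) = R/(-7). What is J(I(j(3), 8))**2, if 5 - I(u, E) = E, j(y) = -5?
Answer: 11664/49 ≈ 238.04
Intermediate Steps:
I(u, E) = 5 - E
l(R) = -R/7 (l(R) = R*(-1/7) = -R/7)
J(r) = -4*r**3/7 (J(r) = 4*((-r/7)*r**2) = 4*(-r**3/7) = -4*r**3/7)
J(I(j(3), 8))**2 = (-4*(5 - 1*8)**3/7)**2 = (-4*(5 - 8)**3/7)**2 = (-4/7*(-3)**3)**2 = (-4/7*(-27))**2 = (108/7)**2 = 11664/49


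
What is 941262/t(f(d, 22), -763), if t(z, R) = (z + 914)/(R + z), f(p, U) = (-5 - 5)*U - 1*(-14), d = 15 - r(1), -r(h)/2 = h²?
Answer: -152013813/118 ≈ -1.2883e+6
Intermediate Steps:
r(h) = -2*h²
d = 17 (d = 15 - (-2)*1² = 15 - (-2) = 15 - 1*(-2) = 15 + 2 = 17)
f(p, U) = 14 - 10*U (f(p, U) = -10*U + 14 = 14 - 10*U)
t(z, R) = (914 + z)/(R + z)
941262/t(f(d, 22), -763) = 941262/(((914 + (14 - 10*22))/(-763 + (14 - 10*22)))) = 941262/(((914 + (14 - 220))/(-763 + (14 - 220)))) = 941262/(((914 - 206)/(-763 - 206))) = 941262/((708/(-969))) = 941262/((-1/969*708)) = 941262/(-236/323) = 941262*(-323/236) = -152013813/118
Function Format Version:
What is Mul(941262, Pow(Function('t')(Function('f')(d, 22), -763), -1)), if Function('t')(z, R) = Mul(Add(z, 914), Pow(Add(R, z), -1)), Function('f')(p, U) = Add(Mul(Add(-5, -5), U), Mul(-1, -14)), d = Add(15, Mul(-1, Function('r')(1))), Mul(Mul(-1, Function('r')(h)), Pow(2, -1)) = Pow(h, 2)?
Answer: Rational(-152013813, 118) ≈ -1.2883e+6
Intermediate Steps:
Function('r')(h) = Mul(-2, Pow(h, 2))
d = 17 (d = Add(15, Mul(-1, Mul(-2, Pow(1, 2)))) = Add(15, Mul(-1, Mul(-2, 1))) = Add(15, Mul(-1, -2)) = Add(15, 2) = 17)
Function('f')(p, U) = Add(14, Mul(-10, U)) (Function('f')(p, U) = Add(Mul(-10, U), 14) = Add(14, Mul(-10, U)))
Function('t')(z, R) = Mul(Pow(Add(R, z), -1), Add(914, z)) (Function('t')(z, R) = Mul(Add(914, z), Pow(Add(R, z), -1)) = Mul(Pow(Add(R, z), -1), Add(914, z)))
Mul(941262, Pow(Function('t')(Function('f')(d, 22), -763), -1)) = Mul(941262, Pow(Mul(Pow(Add(-763, Add(14, Mul(-10, 22))), -1), Add(914, Add(14, Mul(-10, 22)))), -1)) = Mul(941262, Pow(Mul(Pow(Add(-763, Add(14, -220)), -1), Add(914, Add(14, -220))), -1)) = Mul(941262, Pow(Mul(Pow(Add(-763, -206), -1), Add(914, -206)), -1)) = Mul(941262, Pow(Mul(Pow(-969, -1), 708), -1)) = Mul(941262, Pow(Mul(Rational(-1, 969), 708), -1)) = Mul(941262, Pow(Rational(-236, 323), -1)) = Mul(941262, Rational(-323, 236)) = Rational(-152013813, 118)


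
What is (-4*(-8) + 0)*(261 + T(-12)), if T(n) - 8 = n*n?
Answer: 13216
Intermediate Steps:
T(n) = 8 + n**2 (T(n) = 8 + n*n = 8 + n**2)
(-4*(-8) + 0)*(261 + T(-12)) = (-4*(-8) + 0)*(261 + (8 + (-12)**2)) = (32 + 0)*(261 + (8 + 144)) = 32*(261 + 152) = 32*413 = 13216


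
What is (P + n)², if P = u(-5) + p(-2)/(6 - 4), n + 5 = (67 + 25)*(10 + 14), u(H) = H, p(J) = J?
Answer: 4826809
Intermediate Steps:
n = 2203 (n = -5 + (67 + 25)*(10 + 14) = -5 + 92*24 = -5 + 2208 = 2203)
P = -6 (P = -5 - 2/(6 - 4) = -5 - 2/2 = -5 + (½)*(-2) = -5 - 1 = -6)
(P + n)² = (-6 + 2203)² = 2197² = 4826809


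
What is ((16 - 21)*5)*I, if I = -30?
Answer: 750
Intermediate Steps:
((16 - 21)*5)*I = ((16 - 21)*5)*(-30) = -5*5*(-30) = -25*(-30) = 750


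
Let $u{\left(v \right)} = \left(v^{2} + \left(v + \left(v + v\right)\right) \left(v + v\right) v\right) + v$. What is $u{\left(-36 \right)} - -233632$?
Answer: $-45044$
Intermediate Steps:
$u{\left(v \right)} = v + v^{2} + 6 v^{3}$ ($u{\left(v \right)} = \left(v^{2} + \left(v + 2 v\right) 2 v v\right) + v = \left(v^{2} + 3 v 2 v v\right) + v = \left(v^{2} + 6 v^{2} v\right) + v = \left(v^{2} + 6 v^{3}\right) + v = v + v^{2} + 6 v^{3}$)
$u{\left(-36 \right)} - -233632 = - 36 \left(1 - 36 + 6 \left(-36\right)^{2}\right) - -233632 = - 36 \left(1 - 36 + 6 \cdot 1296\right) + 233632 = - 36 \left(1 - 36 + 7776\right) + 233632 = \left(-36\right) 7741 + 233632 = -278676 + 233632 = -45044$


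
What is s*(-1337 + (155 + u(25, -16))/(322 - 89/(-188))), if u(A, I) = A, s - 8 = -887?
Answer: 14243629803/12125 ≈ 1.1747e+6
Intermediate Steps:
s = -879 (s = 8 - 887 = -879)
s*(-1337 + (155 + u(25, -16))/(322 - 89/(-188))) = -879*(-1337 + (155 + 25)/(322 - 89/(-188))) = -879*(-1337 + 180/(322 - 89*(-1/188))) = -879*(-1337 + 180/(322 + 89/188)) = -879*(-1337 + 180/(60625/188)) = -879*(-1337 + 180*(188/60625)) = -879*(-1337 + 6768/12125) = -879*(-16204357/12125) = 14243629803/12125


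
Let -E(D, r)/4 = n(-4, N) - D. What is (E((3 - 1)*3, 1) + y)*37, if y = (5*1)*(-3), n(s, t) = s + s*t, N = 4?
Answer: 3293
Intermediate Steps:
E(D, r) = 80 + 4*D (E(D, r) = -4*(-4*(1 + 4) - D) = -4*(-4*5 - D) = -4*(-20 - D) = 80 + 4*D)
y = -15 (y = 5*(-3) = -15)
(E((3 - 1)*3, 1) + y)*37 = ((80 + 4*((3 - 1)*3)) - 15)*37 = ((80 + 4*(2*3)) - 15)*37 = ((80 + 4*6) - 15)*37 = ((80 + 24) - 15)*37 = (104 - 15)*37 = 89*37 = 3293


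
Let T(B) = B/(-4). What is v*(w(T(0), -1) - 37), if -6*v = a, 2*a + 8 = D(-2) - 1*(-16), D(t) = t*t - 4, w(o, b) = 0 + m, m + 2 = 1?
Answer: 76/3 ≈ 25.333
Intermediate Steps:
m = -1 (m = -2 + 1 = -1)
T(B) = -B/4 (T(B) = B*(-1/4) = -B/4)
w(o, b) = -1 (w(o, b) = 0 - 1 = -1)
D(t) = -4 + t**2 (D(t) = t**2 - 4 = -4 + t**2)
a = 4 (a = -4 + ((-4 + (-2)**2) - 1*(-16))/2 = -4 + ((-4 + 4) + 16)/2 = -4 + (0 + 16)/2 = -4 + (1/2)*16 = -4 + 8 = 4)
v = -2/3 (v = -1/6*4 = -2/3 ≈ -0.66667)
v*(w(T(0), -1) - 37) = -2*(-1 - 37)/3 = -2/3*(-38) = 76/3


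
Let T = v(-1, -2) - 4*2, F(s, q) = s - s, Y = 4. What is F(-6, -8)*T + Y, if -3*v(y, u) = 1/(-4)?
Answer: 4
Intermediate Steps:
v(y, u) = 1/12 (v(y, u) = -⅓/(-4) = -⅓*(-¼) = 1/12)
F(s, q) = 0
T = -95/12 (T = 1/12 - 4*2 = 1/12 - 8 = -95/12 ≈ -7.9167)
F(-6, -8)*T + Y = 0*(-95/12) + 4 = 0 + 4 = 4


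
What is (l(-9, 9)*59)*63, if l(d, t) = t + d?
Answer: 0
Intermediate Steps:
l(d, t) = d + t
(l(-9, 9)*59)*63 = ((-9 + 9)*59)*63 = (0*59)*63 = 0*63 = 0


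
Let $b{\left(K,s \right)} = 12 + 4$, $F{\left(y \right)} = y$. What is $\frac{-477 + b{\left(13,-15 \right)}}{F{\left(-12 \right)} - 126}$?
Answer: $\frac{461}{138} \approx 3.3406$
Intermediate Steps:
$b{\left(K,s \right)} = 16$
$\frac{-477 + b{\left(13,-15 \right)}}{F{\left(-12 \right)} - 126} = \frac{-477 + 16}{-12 - 126} = - \frac{461}{-138} = \left(-461\right) \left(- \frac{1}{138}\right) = \frac{461}{138}$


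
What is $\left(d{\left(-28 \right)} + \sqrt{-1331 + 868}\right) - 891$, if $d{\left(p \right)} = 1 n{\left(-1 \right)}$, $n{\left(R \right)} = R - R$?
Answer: $-891 + i \sqrt{463} \approx -891.0 + 21.517 i$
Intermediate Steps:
$n{\left(R \right)} = 0$
$d{\left(p \right)} = 0$ ($d{\left(p \right)} = 1 \cdot 0 = 0$)
$\left(d{\left(-28 \right)} + \sqrt{-1331 + 868}\right) - 891 = \left(0 + \sqrt{-1331 + 868}\right) - 891 = \left(0 + \sqrt{-463}\right) - 891 = \left(0 + i \sqrt{463}\right) - 891 = i \sqrt{463} - 891 = -891 + i \sqrt{463}$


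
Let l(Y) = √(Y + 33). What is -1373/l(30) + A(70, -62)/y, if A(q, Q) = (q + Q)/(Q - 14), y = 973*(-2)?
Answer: 1/18487 - 1373*√7/21 ≈ -172.98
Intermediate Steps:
l(Y) = √(33 + Y)
y = -1946
A(q, Q) = (Q + q)/(-14 + Q)
-1373/l(30) + A(70, -62)/y = -1373/√(33 + 30) + ((-62 + 70)/(-14 - 62))/(-1946) = -1373*√7/21 + (8/(-76))*(-1/1946) = -1373*√7/21 - 1/76*8*(-1/1946) = -1373*√7/21 - 2/19*(-1/1946) = -1373*√7/21 + 1/18487 = 1/18487 - 1373*√7/21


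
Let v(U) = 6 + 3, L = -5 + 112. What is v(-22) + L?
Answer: 116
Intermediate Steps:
L = 107
v(U) = 9
v(-22) + L = 9 + 107 = 116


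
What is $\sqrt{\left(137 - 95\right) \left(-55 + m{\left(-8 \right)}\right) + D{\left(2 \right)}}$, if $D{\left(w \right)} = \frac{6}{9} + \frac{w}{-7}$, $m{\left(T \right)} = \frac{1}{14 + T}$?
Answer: $\frac{i \sqrt{1015455}}{21} \approx 47.986 i$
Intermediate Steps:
$D{\left(w \right)} = \frac{2}{3} - \frac{w}{7}$ ($D{\left(w \right)} = 6 \cdot \frac{1}{9} + w \left(- \frac{1}{7}\right) = \frac{2}{3} - \frac{w}{7}$)
$\sqrt{\left(137 - 95\right) \left(-55 + m{\left(-8 \right)}\right) + D{\left(2 \right)}} = \sqrt{\left(137 - 95\right) \left(-55 + \frac{1}{14 - 8}\right) + \left(\frac{2}{3} - \frac{2}{7}\right)} = \sqrt{42 \left(-55 + \frac{1}{6}\right) + \left(\frac{2}{3} - \frac{2}{7}\right)} = \sqrt{42 \left(-55 + \frac{1}{6}\right) + \frac{8}{21}} = \sqrt{42 \left(- \frac{329}{6}\right) + \frac{8}{21}} = \sqrt{-2303 + \frac{8}{21}} = \sqrt{- \frac{48355}{21}} = \frac{i \sqrt{1015455}}{21}$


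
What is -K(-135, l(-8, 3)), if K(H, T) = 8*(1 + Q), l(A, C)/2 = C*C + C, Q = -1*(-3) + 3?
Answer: -56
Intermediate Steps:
Q = 6 (Q = 3 + 3 = 6)
l(A, C) = 2*C + 2*C² (l(A, C) = 2*(C*C + C) = 2*(C² + C) = 2*(C + C²) = 2*C + 2*C²)
K(H, T) = 56 (K(H, T) = 8*(1 + 6) = 8*7 = 56)
-K(-135, l(-8, 3)) = -1*56 = -56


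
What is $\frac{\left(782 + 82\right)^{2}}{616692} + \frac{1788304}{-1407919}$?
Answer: $- \frac{4318905712}{72354365329} \approx -0.059691$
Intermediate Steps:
$\frac{\left(782 + 82\right)^{2}}{616692} + \frac{1788304}{-1407919} = 864^{2} \cdot \frac{1}{616692} + 1788304 \left(- \frac{1}{1407919}\right) = 746496 \cdot \frac{1}{616692} - \frac{1788304}{1407919} = \frac{62208}{51391} - \frac{1788304}{1407919} = - \frac{4318905712}{72354365329}$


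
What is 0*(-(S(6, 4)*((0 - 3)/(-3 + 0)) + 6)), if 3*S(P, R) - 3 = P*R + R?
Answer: 0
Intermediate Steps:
S(P, R) = 1 + R/3 + P*R/3 (S(P, R) = 1 + (P*R + R)/3 = 1 + (R + P*R)/3 = 1 + (R/3 + P*R/3) = 1 + R/3 + P*R/3)
0*(-(S(6, 4)*((0 - 3)/(-3 + 0)) + 6)) = 0*(-((1 + (⅓)*4 + (⅓)*6*4)*((0 - 3)/(-3 + 0)) + 6)) = 0*(-((1 + 4/3 + 8)*(-3/(-3)) + 6)) = 0*(-(31*(-3*(-⅓))/3 + 6)) = 0*(-((31/3)*1 + 6)) = 0*(-(31/3 + 6)) = 0*(-1*49/3) = 0*(-49/3) = 0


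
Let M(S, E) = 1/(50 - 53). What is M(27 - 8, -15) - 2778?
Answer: -8335/3 ≈ -2778.3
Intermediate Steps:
M(S, E) = -⅓ (M(S, E) = 1/(-3) = -⅓)
M(27 - 8, -15) - 2778 = -⅓ - 2778 = -8335/3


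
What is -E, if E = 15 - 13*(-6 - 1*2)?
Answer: -119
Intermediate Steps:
E = 119 (E = 15 - 13*(-6 - 2) = 15 - 13*(-8) = 15 + 104 = 119)
-E = -1*119 = -119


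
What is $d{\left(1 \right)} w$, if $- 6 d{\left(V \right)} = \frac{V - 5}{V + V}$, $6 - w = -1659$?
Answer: $555$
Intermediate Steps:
$w = 1665$ ($w = 6 - -1659 = 6 + 1659 = 1665$)
$d{\left(V \right)} = - \frac{-5 + V}{12 V}$ ($d{\left(V \right)} = - \frac{\left(V - 5\right) \frac{1}{V + V}}{6} = - \frac{\left(-5 + V\right) \frac{1}{2 V}}{6} = - \frac{\frac{1}{2} \frac{1}{V} \left(-5 + V\right)}{6} = - \frac{-5 + V}{12 V}$)
$d{\left(1 \right)} w = \frac{5 - 1}{12 \cdot 1} \cdot 1665 = \frac{1}{12} \cdot 1 \left(5 - 1\right) 1665 = \frac{1}{12} \cdot 1 \cdot 4 \cdot 1665 = \frac{1}{3} \cdot 1665 = 555$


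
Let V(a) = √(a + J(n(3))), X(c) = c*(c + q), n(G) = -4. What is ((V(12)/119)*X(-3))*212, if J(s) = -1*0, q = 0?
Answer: 3816*√3/119 ≈ 55.542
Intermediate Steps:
J(s) = 0
X(c) = c² (X(c) = c*(c + 0) = c*c = c²)
V(a) = √a (V(a) = √(a + 0) = √a)
((V(12)/119)*X(-3))*212 = ((√12/119)*(-3)²)*212 = (((2*√3)*(1/119))*9)*212 = ((2*√3/119)*9)*212 = (18*√3/119)*212 = 3816*√3/119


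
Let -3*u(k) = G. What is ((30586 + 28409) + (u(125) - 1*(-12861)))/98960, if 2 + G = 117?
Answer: 215453/296880 ≈ 0.72572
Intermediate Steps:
G = 115 (G = -2 + 117 = 115)
u(k) = -115/3 (u(k) = -⅓*115 = -115/3)
((30586 + 28409) + (u(125) - 1*(-12861)))/98960 = ((30586 + 28409) + (-115/3 - 1*(-12861)))/98960 = (58995 + (-115/3 + 12861))*(1/98960) = (58995 + 38468/3)*(1/98960) = (215453/3)*(1/98960) = 215453/296880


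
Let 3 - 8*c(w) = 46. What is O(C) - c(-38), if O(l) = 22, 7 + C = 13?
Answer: 219/8 ≈ 27.375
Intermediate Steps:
C = 6 (C = -7 + 13 = 6)
c(w) = -43/8 (c(w) = 3/8 - 1/8*46 = 3/8 - 23/4 = -43/8)
O(C) - c(-38) = 22 - 1*(-43/8) = 22 + 43/8 = 219/8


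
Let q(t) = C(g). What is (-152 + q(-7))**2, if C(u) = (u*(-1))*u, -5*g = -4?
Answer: 14561856/625 ≈ 23299.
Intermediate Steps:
g = 4/5 (g = -1/5*(-4) = 4/5 ≈ 0.80000)
C(u) = -u**2 (C(u) = (-u)*u = -u**2)
q(t) = -16/25 (q(t) = -(4/5)**2 = -1*16/25 = -16/25)
(-152 + q(-7))**2 = (-152 - 16/25)**2 = (-3816/25)**2 = 14561856/625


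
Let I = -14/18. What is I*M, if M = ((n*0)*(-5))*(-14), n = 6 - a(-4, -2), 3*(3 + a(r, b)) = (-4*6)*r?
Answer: 0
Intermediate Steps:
a(r, b) = -3 - 8*r (a(r, b) = -3 + ((-4*6)*r)/3 = -3 + (-24*r)/3 = -3 - 8*r)
n = -23 (n = 6 - (-3 - 8*(-4)) = 6 - (-3 + 32) = 6 - 1*29 = 6 - 29 = -23)
I = -7/9 (I = -14*1/18 = -7/9 ≈ -0.77778)
M = 0 (M = (-23*0*(-5))*(-14) = (0*(-5))*(-14) = 0*(-14) = 0)
I*M = -7/9*0 = 0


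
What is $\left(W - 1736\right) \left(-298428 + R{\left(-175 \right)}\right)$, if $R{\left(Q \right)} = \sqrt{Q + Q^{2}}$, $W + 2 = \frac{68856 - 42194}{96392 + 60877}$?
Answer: $\frac{27187473205360}{52423} - \frac{1366534300 \sqrt{1218}}{157269} \approx 5.1831 \cdot 10^{8}$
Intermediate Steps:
$W = - \frac{287876}{157269}$ ($W = -2 + \frac{68856 - 42194}{96392 + 60877} = -2 + \frac{26662}{157269} = - \frac{287876}{157269} \approx -1.8305$)
$\left(W - 1736\right) \left(-298428 + R{\left(-175 \right)}\right) = \left(- \frac{287876}{157269} - 1736\right) \left(-298428 + \sqrt{- 175 \left(1 - 175\right)}\right) = - \frac{273306860 \left(-298428 + \sqrt{\left(-175\right) \left(-174\right)}\right)}{157269} = - \frac{273306860 \left(-298428 + \sqrt{30450}\right)}{157269} = - \frac{273306860 \left(-298428 + 5 \sqrt{1218}\right)}{157269} = \frac{27187473205360}{52423} - \frac{1366534300 \sqrt{1218}}{157269}$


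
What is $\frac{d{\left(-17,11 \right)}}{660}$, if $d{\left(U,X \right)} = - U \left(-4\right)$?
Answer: $- \frac{17}{165} \approx -0.10303$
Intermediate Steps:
$d{\left(U,X \right)} = 4 U$
$\frac{d{\left(-17,11 \right)}}{660} = \frac{4 \left(-17\right)}{660} = \left(-68\right) \frac{1}{660} = - \frac{17}{165}$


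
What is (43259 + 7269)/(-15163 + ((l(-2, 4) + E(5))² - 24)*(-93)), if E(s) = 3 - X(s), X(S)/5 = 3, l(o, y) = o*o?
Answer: -50528/18883 ≈ -2.6758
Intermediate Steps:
l(o, y) = o²
X(S) = 15 (X(S) = 5*3 = 15)
E(s) = -12 (E(s) = 3 - 1*15 = 3 - 15 = -12)
(43259 + 7269)/(-15163 + ((l(-2, 4) + E(5))² - 24)*(-93)) = (43259 + 7269)/(-15163 + (((-2)² - 12)² - 24)*(-93)) = 50528/(-15163 + ((4 - 12)² - 24)*(-93)) = 50528/(-15163 + ((-8)² - 24)*(-93)) = 50528/(-15163 + (64 - 24)*(-93)) = 50528/(-15163 + 40*(-93)) = 50528/(-15163 - 3720) = 50528/(-18883) = 50528*(-1/18883) = -50528/18883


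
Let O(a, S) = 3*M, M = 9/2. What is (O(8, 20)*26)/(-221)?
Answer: -27/17 ≈ -1.5882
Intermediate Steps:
M = 9/2 (M = 9*(1/2) = 9/2 ≈ 4.5000)
O(a, S) = 27/2 (O(a, S) = 3*(9/2) = 27/2)
(O(8, 20)*26)/(-221) = ((27/2)*26)/(-221) = -1/221*351 = -27/17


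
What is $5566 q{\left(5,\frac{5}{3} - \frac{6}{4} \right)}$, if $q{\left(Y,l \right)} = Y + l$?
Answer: $\frac{86273}{3} \approx 28758.0$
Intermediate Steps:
$5566 q{\left(5,\frac{5}{3} - \frac{6}{4} \right)} = 5566 \left(5 + \left(\frac{5}{3} - \frac{6}{4}\right)\right) = 5566 \left(5 + \left(5 \cdot \frac{1}{3} - \frac{3}{2}\right)\right) = 5566 \left(5 + \left(\frac{5}{3} - \frac{3}{2}\right)\right) = 5566 \left(5 + \frac{1}{6}\right) = 5566 \cdot \frac{31}{6} = \frac{86273}{3}$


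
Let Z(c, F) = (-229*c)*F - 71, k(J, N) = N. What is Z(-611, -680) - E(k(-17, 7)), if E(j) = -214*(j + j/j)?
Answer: -95143279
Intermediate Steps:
Z(c, F) = -71 - 229*F*c (Z(c, F) = -229*F*c - 71 = -71 - 229*F*c)
E(j) = -214 - 214*j (E(j) = -214*(j + 1) = -214*(1 + j) = -214 - 214*j)
Z(-611, -680) - E(k(-17, 7)) = (-71 - 229*(-680)*(-611)) - (-214 - 214*7) = (-71 - 95144920) - (-214 - 1498) = -95144991 - 1*(-1712) = -95144991 + 1712 = -95143279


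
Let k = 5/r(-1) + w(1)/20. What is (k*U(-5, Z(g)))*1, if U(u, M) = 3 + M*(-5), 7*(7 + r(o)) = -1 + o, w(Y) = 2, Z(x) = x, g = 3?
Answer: 598/85 ≈ 7.0353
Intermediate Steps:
r(o) = -50/7 + o/7 (r(o) = -7 + (-1 + o)/7 = -7 + (-⅐ + o/7) = -50/7 + o/7)
k = -299/510 (k = 5/(-50/7 + (⅐)*(-1)) + 2/20 = 5/(-50/7 - ⅐) + 2*(1/20) = 5/(-51/7) + ⅒ = 5*(-7/51) + ⅒ = -35/51 + ⅒ = -299/510 ≈ -0.58627)
U(u, M) = 3 - 5*M
(k*U(-5, Z(g)))*1 = -299*(3 - 5*3)/510*1 = -299*(3 - 15)/510*1 = -299/510*(-12)*1 = (598/85)*1 = 598/85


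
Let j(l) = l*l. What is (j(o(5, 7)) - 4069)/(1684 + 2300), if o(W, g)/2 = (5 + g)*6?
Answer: 16667/3984 ≈ 4.1835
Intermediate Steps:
o(W, g) = 60 + 12*g (o(W, g) = 2*((5 + g)*6) = 2*(30 + 6*g) = 60 + 12*g)
j(l) = l²
(j(o(5, 7)) - 4069)/(1684 + 2300) = ((60 + 12*7)² - 4069)/(1684 + 2300) = ((60 + 84)² - 4069)/3984 = (144² - 4069)*(1/3984) = (20736 - 4069)*(1/3984) = 16667*(1/3984) = 16667/3984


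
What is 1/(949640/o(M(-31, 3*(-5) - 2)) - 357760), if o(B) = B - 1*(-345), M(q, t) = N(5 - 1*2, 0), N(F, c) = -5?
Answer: -17/6034438 ≈ -2.8172e-6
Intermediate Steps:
M(q, t) = -5
o(B) = 345 + B (o(B) = B + 345 = 345 + B)
1/(949640/o(M(-31, 3*(-5) - 2)) - 357760) = 1/(949640/(345 - 5) - 357760) = 1/(949640/340 - 357760) = 1/(949640*(1/340) - 357760) = 1/(47482/17 - 357760) = 1/(-6034438/17) = -17/6034438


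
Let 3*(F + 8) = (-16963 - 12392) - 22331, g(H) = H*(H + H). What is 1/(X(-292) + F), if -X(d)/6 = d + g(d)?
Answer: -3/3115958 ≈ -9.6279e-7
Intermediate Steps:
g(H) = 2*H**2 (g(H) = H*(2*H) = 2*H**2)
F = -51710/3 (F = -8 + ((-16963 - 12392) - 22331)/3 = -8 + (-29355 - 22331)/3 = -8 + (1/3)*(-51686) = -8 - 51686/3 = -51710/3 ≈ -17237.)
X(d) = -12*d**2 - 6*d (X(d) = -6*(d + 2*d**2) = -12*d**2 - 6*d)
1/(X(-292) + F) = 1/(6*(-292)*(-1 - 2*(-292)) - 51710/3) = 1/(6*(-292)*(-1 + 584) - 51710/3) = 1/(6*(-292)*583 - 51710/3) = 1/(-1021416 - 51710/3) = 1/(-3115958/3) = -3/3115958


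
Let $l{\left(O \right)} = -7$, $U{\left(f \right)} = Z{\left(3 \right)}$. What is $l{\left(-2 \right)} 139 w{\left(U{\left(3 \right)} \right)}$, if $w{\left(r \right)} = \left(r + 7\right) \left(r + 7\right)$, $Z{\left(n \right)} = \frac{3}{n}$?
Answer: $-62272$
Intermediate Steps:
$U{\left(f \right)} = 1$ ($U{\left(f \right)} = \frac{3}{3} = 3 \cdot \frac{1}{3} = 1$)
$w{\left(r \right)} = \left(7 + r\right)^{2}$ ($w{\left(r \right)} = \left(7 + r\right) \left(7 + r\right) = \left(7 + r\right)^{2}$)
$l{\left(-2 \right)} 139 w{\left(U{\left(3 \right)} \right)} = \left(-7\right) 139 \left(7 + 1\right)^{2} = - 973 \cdot 8^{2} = \left(-973\right) 64 = -62272$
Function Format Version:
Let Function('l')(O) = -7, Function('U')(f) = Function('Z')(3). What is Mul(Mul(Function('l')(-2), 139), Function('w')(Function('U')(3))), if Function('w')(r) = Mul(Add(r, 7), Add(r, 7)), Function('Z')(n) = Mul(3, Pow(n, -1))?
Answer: -62272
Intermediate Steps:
Function('U')(f) = 1 (Function('U')(f) = Mul(3, Pow(3, -1)) = Mul(3, Rational(1, 3)) = 1)
Function('w')(r) = Pow(Add(7, r), 2) (Function('w')(r) = Mul(Add(7, r), Add(7, r)) = Pow(Add(7, r), 2))
Mul(Mul(Function('l')(-2), 139), Function('w')(Function('U')(3))) = Mul(Mul(-7, 139), Pow(Add(7, 1), 2)) = Mul(-973, Pow(8, 2)) = Mul(-973, 64) = -62272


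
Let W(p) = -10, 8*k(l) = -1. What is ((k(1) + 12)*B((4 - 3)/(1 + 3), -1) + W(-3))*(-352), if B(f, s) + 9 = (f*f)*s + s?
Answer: 182325/4 ≈ 45581.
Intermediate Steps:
B(f, s) = -9 + s + s*f² (B(f, s) = -9 + ((f*f)*s + s) = -9 + (f²*s + s) = -9 + (s*f² + s) = -9 + (s + s*f²) = -9 + s + s*f²)
k(l) = -⅛ (k(l) = (⅛)*(-1) = -⅛)
((k(1) + 12)*B((4 - 3)/(1 + 3), -1) + W(-3))*(-352) = ((-⅛ + 12)*(-9 - 1 - ((4 - 3)/(1 + 3))²) - 10)*(-352) = (95*(-9 - 1 - (1/4)²)/8 - 10)*(-352) = (95*(-9 - 1 - (1*(¼))²)/8 - 10)*(-352) = (95*(-9 - 1 - (¼)²)/8 - 10)*(-352) = (95*(-9 - 1 - 1*1/16)/8 - 10)*(-352) = (95*(-9 - 1 - 1/16)/8 - 10)*(-352) = ((95/8)*(-161/16) - 10)*(-352) = (-15295/128 - 10)*(-352) = -16575/128*(-352) = 182325/4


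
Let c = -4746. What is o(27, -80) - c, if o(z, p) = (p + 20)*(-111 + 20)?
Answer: 10206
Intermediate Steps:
o(z, p) = -1820 - 91*p (o(z, p) = (20 + p)*(-91) = -1820 - 91*p)
o(27, -80) - c = (-1820 - 91*(-80)) - 1*(-4746) = (-1820 + 7280) + 4746 = 5460 + 4746 = 10206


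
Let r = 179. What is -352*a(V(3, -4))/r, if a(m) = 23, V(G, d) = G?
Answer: -8096/179 ≈ -45.229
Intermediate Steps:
-352*a(V(3, -4))/r = -8096/179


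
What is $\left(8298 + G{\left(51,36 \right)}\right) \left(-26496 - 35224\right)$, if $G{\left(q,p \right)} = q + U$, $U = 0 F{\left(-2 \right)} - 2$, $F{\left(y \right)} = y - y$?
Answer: $-515176840$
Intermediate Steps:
$F{\left(y \right)} = 0$
$U = -2$ ($U = 0 \cdot 0 - 2 = 0 - 2 = -2$)
$G{\left(q,p \right)} = -2 + q$ ($G{\left(q,p \right)} = q - 2 = -2 + q$)
$\left(8298 + G{\left(51,36 \right)}\right) \left(-26496 - 35224\right) = \left(8298 + \left(-2 + 51\right)\right) \left(-26496 - 35224\right) = \left(8298 + 49\right) \left(-61720\right) = 8347 \left(-61720\right) = -515176840$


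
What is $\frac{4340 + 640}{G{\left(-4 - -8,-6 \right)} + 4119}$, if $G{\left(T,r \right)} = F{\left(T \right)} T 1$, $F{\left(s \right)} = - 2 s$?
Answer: $\frac{4980}{4087} \approx 1.2185$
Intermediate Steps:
$G{\left(T,r \right)} = - 2 T^{2}$ ($G{\left(T,r \right)} = - 2 T T 1 = - 2 T^{2} \cdot 1 = - 2 T^{2}$)
$\frac{4340 + 640}{G{\left(-4 - -8,-6 \right)} + 4119} = \frac{4340 + 640}{- 2 \left(-4 - -8\right)^{2} + 4119} = \frac{4980}{- 2 \left(-4 + 8\right)^{2} + 4119} = \frac{4980}{- 2 \cdot 4^{2} + 4119} = \frac{4980}{\left(-2\right) 16 + 4119} = \frac{4980}{-32 + 4119} = \frac{4980}{4087}$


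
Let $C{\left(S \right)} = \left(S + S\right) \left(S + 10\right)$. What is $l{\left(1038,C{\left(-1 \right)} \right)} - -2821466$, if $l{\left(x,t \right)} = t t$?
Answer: $2821790$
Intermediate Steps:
$C{\left(S \right)} = 2 S \left(10 + S\right)$
$l{\left(x,t \right)} = t^{2}$
$l{\left(1038,C{\left(-1 \right)} \right)} - -2821466 = \left(2 \left(-1\right) \left(10 - 1\right)\right)^{2} - -2821466 = \left(2 \left(-1\right) 9\right)^{2} + 2821466 = \left(-18\right)^{2} + 2821466 = 324 + 2821466 = 2821790$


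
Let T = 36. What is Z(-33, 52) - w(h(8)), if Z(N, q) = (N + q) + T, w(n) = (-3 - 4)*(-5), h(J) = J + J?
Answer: 20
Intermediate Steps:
h(J) = 2*J
w(n) = 35 (w(n) = -7*(-5) = 35)
Z(N, q) = 36 + N + q (Z(N, q) = (N + q) + 36 = 36 + N + q)
Z(-33, 52) - w(h(8)) = (36 - 33 + 52) - 1*35 = 55 - 35 = 20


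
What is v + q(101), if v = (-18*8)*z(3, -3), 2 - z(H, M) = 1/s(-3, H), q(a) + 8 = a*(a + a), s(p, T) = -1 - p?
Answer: 20178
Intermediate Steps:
q(a) = -8 + 2*a**2 (q(a) = -8 + a*(a + a) = -8 + a*(2*a) = -8 + 2*a**2)
z(H, M) = 3/2 (z(H, M) = 2 - 1/(-1 - 1*(-3)) = 2 - 1/(-1 + 3) = 2 - 1/2 = 3/2)
v = -216 (v = -18*8*(3/2) = -144*3/2 = -216)
v + q(101) = -216 + (-8 + 2*101**2) = -216 + (-8 + 2*10201) = -216 + (-8 + 20402) = -216 + 20394 = 20178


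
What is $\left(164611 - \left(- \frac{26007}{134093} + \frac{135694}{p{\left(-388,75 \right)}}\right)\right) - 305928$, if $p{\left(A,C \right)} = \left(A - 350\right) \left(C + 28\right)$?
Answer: $- \frac{720208139365547}{5096472651} \approx -1.4132 \cdot 10^{5}$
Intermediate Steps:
$p{\left(A,C \right)} = \left(-350 + A\right) \left(28 + C\right)$
$\left(164611 - \left(- \frac{26007}{134093} + \frac{135694}{p{\left(-388,75 \right)}}\right)\right) - 305928 = \left(164611 - \left(- \frac{26007}{134093} + \frac{135694}{-9800 - 26250 + 28 \left(-388\right) - 29100}\right)\right) - 305928 = \left(164611 - \left(- \frac{26007}{134093} + \frac{135694}{-9800 - 26250 - 10864 - 29100}\right)\right) - 305928 = \left(164611 - \left(- \frac{26007}{134093} + \frac{135694}{-76014}\right)\right) - 305928 = \left(164611 + \left(\frac{26007}{134093} - - \frac{67847}{38007}\right)\right) - 305928 = \left(164611 + \left(\frac{26007}{134093} + \frac{67847}{38007}\right)\right) - 305928 = \left(164611 + \frac{10086255820}{5096472651}\right) - 305928 = \frac{838945545809581}{5096472651} - 305928 = - \frac{720208139365547}{5096472651}$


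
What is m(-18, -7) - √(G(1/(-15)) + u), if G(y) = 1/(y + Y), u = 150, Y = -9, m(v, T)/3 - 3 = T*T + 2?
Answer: 162 - 3*√77010/68 ≈ 149.76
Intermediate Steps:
m(v, T) = 15 + 3*T² (m(v, T) = 9 + 3*(T*T + 2) = 9 + 3*(T² + 2) = 9 + 3*(2 + T²) = 9 + (6 + 3*T²) = 15 + 3*T²)
G(y) = 1/(-9 + y) (G(y) = 1/(y - 9) = 1/(-9 + y))
m(-18, -7) - √(G(1/(-15)) + u) = (15 + 3*(-7)²) - √(1/(-9 + 1/(-15)) + 150) = (15 + 3*49) - √(1/(-9 - 1/15) + 150) = (15 + 147) - √(1/(-136/15) + 150) = 162 - √(-15/136 + 150) = 162 - √(20385/136) = 162 - 3*√77010/68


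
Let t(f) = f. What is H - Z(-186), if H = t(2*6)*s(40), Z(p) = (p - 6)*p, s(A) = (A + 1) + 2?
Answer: -35196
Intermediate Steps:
s(A) = 3 + A (s(A) = (1 + A) + 2 = 3 + A)
Z(p) = p*(-6 + p) (Z(p) = (-6 + p)*p = p*(-6 + p))
H = 516 (H = (2*6)*(3 + 40) = 12*43 = 516)
H - Z(-186) = 516 - (-186)*(-6 - 186) = 516 - (-186)*(-192) = 516 - 1*35712 = 516 - 35712 = -35196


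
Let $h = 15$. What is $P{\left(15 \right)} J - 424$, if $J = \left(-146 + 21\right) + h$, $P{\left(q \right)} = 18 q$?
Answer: $-30124$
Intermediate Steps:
$J = -110$ ($J = \left(-146 + 21\right) + 15 = -125 + 15 = -110$)
$P{\left(15 \right)} J - 424 = 18 \cdot 15 \left(-110\right) - 424 = 270 \left(-110\right) - 424 = -29700 - 424 = -30124$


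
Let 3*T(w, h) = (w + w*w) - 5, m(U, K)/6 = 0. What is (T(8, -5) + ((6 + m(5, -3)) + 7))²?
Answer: 11236/9 ≈ 1248.4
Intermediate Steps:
m(U, K) = 0 (m(U, K) = 6*0 = 0)
T(w, h) = -5/3 + w/3 + w²/3 (T(w, h) = ((w + w*w) - 5)/3 = ((w + w²) - 5)/3 = (-5 + w + w²)/3 = -5/3 + w/3 + w²/3)
(T(8, -5) + ((6 + m(5, -3)) + 7))² = ((-5/3 + (⅓)*8 + (⅓)*8²) + ((6 + 0) + 7))² = ((-5/3 + 8/3 + (⅓)*64) + (6 + 7))² = ((-5/3 + 8/3 + 64/3) + 13)² = (67/3 + 13)² = (106/3)² = 11236/9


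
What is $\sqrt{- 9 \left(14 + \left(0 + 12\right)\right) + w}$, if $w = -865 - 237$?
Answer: $2 i \sqrt{334} \approx 36.551 i$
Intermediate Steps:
$w = -1102$
$\sqrt{- 9 \left(14 + \left(0 + 12\right)\right) + w} = \sqrt{- 9 \left(14 + \left(0 + 12\right)\right) - 1102} = \sqrt{- 9 \left(14 + 12\right) - 1102} = \sqrt{\left(-9\right) 26 - 1102} = \sqrt{-234 - 1102} = \sqrt{-1336} = 2 i \sqrt{334}$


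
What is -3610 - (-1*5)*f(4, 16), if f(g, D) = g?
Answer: -3590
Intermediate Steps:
-3610 - (-1*5)*f(4, 16) = -3610 - (-1*5)*4 = -3610 - (-5)*4 = -3610 - 1*(-20) = -3610 + 20 = -3590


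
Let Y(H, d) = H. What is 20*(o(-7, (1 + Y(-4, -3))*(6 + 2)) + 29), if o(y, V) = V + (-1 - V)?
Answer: 560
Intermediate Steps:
o(y, V) = -1
20*(o(-7, (1 + Y(-4, -3))*(6 + 2)) + 29) = 20*(-1 + 29) = 20*28 = 560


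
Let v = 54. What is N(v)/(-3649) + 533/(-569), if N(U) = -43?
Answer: -1920450/2076281 ≈ -0.92495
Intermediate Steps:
N(v)/(-3649) + 533/(-569) = -43/(-3649) + 533/(-569) = -43*(-1/3649) + 533*(-1/569) = 43/3649 - 533/569 = -1920450/2076281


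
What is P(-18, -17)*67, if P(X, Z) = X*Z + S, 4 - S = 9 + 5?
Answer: 19832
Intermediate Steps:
S = -10 (S = 4 - (9 + 5) = 4 - 1*14 = 4 - 14 = -10)
P(X, Z) = -10 + X*Z (P(X, Z) = X*Z - 10 = -10 + X*Z)
P(-18, -17)*67 = (-10 - 18*(-17))*67 = (-10 + 306)*67 = 296*67 = 19832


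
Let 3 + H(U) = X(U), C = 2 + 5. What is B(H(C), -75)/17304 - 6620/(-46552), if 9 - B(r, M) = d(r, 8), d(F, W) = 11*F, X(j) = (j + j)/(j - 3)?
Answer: 4096979/28769136 ≈ 0.14241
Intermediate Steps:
C = 7
X(j) = 2*j/(-3 + j) (X(j) = (2*j)/(-3 + j) = 2*j/(-3 + j))
H(U) = -3 + 2*U/(-3 + U)
B(r, M) = 9 - 11*r
B(H(C), -75)/17304 - 6620/(-46552) = (9 - 11*(9 - 1*7)/(-3 + 7))/17304 - 6620/(-46552) = (9 - 11*(9 - 7)/4)*(1/17304) - 6620*(-1/46552) = (9 - 11*2/4)*(1/17304) + 1655/11638 = (9 - 11*1/2)*(1/17304) + 1655/11638 = (9 - 11/2)*(1/17304) + 1655/11638 = (7/2)*(1/17304) + 1655/11638 = 1/4944 + 1655/11638 = 4096979/28769136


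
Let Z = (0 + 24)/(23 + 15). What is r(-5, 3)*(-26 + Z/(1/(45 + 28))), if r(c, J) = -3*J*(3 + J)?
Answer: -20628/19 ≈ -1085.7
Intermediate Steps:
Z = 12/19 (Z = 24/38 = 24*(1/38) = 12/19 ≈ 0.63158)
r(c, J) = -3*J*(3 + J)
r(-5, 3)*(-26 + Z/(1/(45 + 28))) = (-3*3*(3 + 3))*(-26 + 12/(19*(1/(45 + 28)))) = (-3*3*6)*(-26 + 12/(19*(1/73))) = -54*(-26 + 12/(19*(1/73))) = -54*(-26 + (12/19)*73) = -54*(-26 + 876/19) = -54*382/19 = -20628/19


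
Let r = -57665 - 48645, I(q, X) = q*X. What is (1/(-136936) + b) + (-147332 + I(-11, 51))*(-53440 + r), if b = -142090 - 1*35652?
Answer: 3235212827439487/136936 ≈ 2.3626e+10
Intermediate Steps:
I(q, X) = X*q
r = -106310
b = -177742 (b = -142090 - 35652 = -177742)
(1/(-136936) + b) + (-147332 + I(-11, 51))*(-53440 + r) = (1/(-136936) - 177742) + (-147332 + 51*(-11))*(-53440 - 106310) = (-1/136936 - 177742) + (-147332 - 561)*(-159750) = -24339278513/136936 - 147893*(-159750) = -24339278513/136936 + 23625906750 = 3235212827439487/136936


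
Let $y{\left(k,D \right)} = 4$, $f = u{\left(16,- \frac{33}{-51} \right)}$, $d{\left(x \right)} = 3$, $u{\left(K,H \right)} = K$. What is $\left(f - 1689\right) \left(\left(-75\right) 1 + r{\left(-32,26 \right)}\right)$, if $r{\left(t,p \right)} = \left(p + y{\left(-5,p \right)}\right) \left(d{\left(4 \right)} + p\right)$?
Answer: $-1330035$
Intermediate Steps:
$f = 16$
$r{\left(t,p \right)} = \left(3 + p\right) \left(4 + p\right)$ ($r{\left(t,p \right)} = \left(p + 4\right) \left(3 + p\right) = \left(4 + p\right) \left(3 + p\right) = \left(3 + p\right) \left(4 + p\right)$)
$\left(f - 1689\right) \left(\left(-75\right) 1 + r{\left(-32,26 \right)}\right) = \left(16 - 1689\right) \left(\left(-75\right) 1 + \left(12 + 26^{2} + 7 \cdot 26\right)\right) = \left(16 - 1689\right) \left(-75 + \left(12 + 676 + 182\right)\right) = - 1673 \left(-75 + 870\right) = \left(-1673\right) 795 = -1330035$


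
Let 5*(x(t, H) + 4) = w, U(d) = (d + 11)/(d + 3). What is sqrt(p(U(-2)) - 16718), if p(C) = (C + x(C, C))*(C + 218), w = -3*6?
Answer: I*sqrt(410005)/5 ≈ 128.06*I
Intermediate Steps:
U(d) = (11 + d)/(3 + d)
w = -18
x(t, H) = -38/5 (x(t, H) = -4 + (1/5)*(-18) = -4 - 18/5 = -38/5)
p(C) = (218 + C)*(-38/5 + C) (p(C) = (C - 38/5)*(C + 218) = (-38/5 + C)*(218 + C) = (218 + C)*(-38/5 + C))
sqrt(p(U(-2)) - 16718) = sqrt((-8284/5 + ((11 - 2)/(3 - 2))**2 + 1052*((11 - 2)/(3 - 2))/5) - 16718) = sqrt((-8284/5 + (9/1)**2 + 1052*(9/1)/5) - 16718) = sqrt((-8284/5 + (1*9)**2 + 1052*(1*9)/5) - 16718) = sqrt((-8284/5 + 9**2 + (1052/5)*9) - 16718) = sqrt((-8284/5 + 81 + 9468/5) - 16718) = sqrt(1589/5 - 16718) = sqrt(-82001/5) = I*sqrt(410005)/5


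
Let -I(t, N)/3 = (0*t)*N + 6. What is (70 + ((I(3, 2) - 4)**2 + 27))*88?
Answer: 51128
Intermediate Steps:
I(t, N) = -18 (I(t, N) = -3*((0*t)*N + 6) = -3*(0*N + 6) = -3*(0 + 6) = -3*6 = -18)
(70 + ((I(3, 2) - 4)**2 + 27))*88 = (70 + ((-18 - 4)**2 + 27))*88 = (70 + ((-22)**2 + 27))*88 = (70 + (484 + 27))*88 = (70 + 511)*88 = 581*88 = 51128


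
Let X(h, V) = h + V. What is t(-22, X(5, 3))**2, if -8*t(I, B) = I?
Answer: 121/16 ≈ 7.5625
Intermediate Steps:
X(h, V) = V + h
t(I, B) = -I/8
t(-22, X(5, 3))**2 = (-1/8*(-22))**2 = (11/4)**2 = 121/16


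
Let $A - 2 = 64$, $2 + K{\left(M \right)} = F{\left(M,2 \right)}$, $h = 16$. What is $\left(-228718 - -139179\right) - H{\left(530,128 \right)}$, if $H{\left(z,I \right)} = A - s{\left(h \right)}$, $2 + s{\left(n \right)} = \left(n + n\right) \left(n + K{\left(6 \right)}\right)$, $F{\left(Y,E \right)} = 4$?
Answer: $-89031$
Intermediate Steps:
$K{\left(M \right)} = 2$ ($K{\left(M \right)} = -2 + 4 = 2$)
$A = 66$ ($A = 2 + 64 = 66$)
$s{\left(n \right)} = -2 + 2 n \left(2 + n\right)$ ($s{\left(n \right)} = -2 + \left(n + n\right) \left(n + 2\right) = -2 + 2 n \left(2 + n\right)$)
$H{\left(z,I \right)} = -508$ ($H{\left(z,I \right)} = 66 - \left(-2 + 2 \cdot 16^{2} + 4 \cdot 16\right) = 66 - \left(-2 + 2 \cdot 256 + 64\right) = 66 - \left(-2 + 512 + 64\right) = 66 - 574 = -508$)
$\left(-228718 - -139179\right) - H{\left(530,128 \right)} = \left(-228718 - -139179\right) - -508 = \left(-228718 + 139179\right) + 508 = -89539 + 508 = -89031$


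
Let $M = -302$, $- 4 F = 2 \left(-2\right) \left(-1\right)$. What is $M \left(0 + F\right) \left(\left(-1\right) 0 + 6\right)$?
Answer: $1812$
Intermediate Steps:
$F = -1$ ($F = - \frac{2 \left(-2\right) \left(-1\right)}{4} = - \frac{\left(-4\right) \left(-1\right)}{4} = \left(- \frac{1}{4}\right) 4 = -1$)
$M \left(0 + F\right) \left(\left(-1\right) 0 + 6\right) = - 302 \left(0 - 1\right) \left(\left(-1\right) 0 + 6\right) = - 302 \left(- (0 + 6)\right) = - 302 \left(\left(-1\right) 6\right) = \left(-302\right) \left(-6\right) = 1812$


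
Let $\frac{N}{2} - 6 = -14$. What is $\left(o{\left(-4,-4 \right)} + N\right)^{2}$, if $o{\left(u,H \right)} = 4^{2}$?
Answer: $0$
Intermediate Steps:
$o{\left(u,H \right)} = 16$
$N = -16$ ($N = 12 + 2 \left(-14\right) = 12 - 28 = -16$)
$\left(o{\left(-4,-4 \right)} + N\right)^{2} = \left(16 - 16\right)^{2} = 0^{2} = 0$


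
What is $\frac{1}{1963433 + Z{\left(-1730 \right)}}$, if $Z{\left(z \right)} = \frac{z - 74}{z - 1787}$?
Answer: $\frac{3517}{6905395665} \approx 5.0931 \cdot 10^{-7}$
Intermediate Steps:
$Z{\left(z \right)} = \frac{-74 + z}{-1787 + z}$
$\frac{1}{1963433 + Z{\left(-1730 \right)}} = \frac{1}{1963433 + \frac{-74 - 1730}{-1787 - 1730}} = \frac{1}{1963433 + \frac{1}{-3517} \left(-1804\right)} = \frac{1}{1963433 - - \frac{1804}{3517}} = \frac{1}{1963433 + \frac{1804}{3517}} = \frac{1}{\frac{6905395665}{3517}} = \frac{3517}{6905395665}$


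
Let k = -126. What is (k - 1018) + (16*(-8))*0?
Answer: -1144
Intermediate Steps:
(k - 1018) + (16*(-8))*0 = (-126 - 1018) + (16*(-8))*0 = -1144 - 128*0 = -1144 + 0 = -1144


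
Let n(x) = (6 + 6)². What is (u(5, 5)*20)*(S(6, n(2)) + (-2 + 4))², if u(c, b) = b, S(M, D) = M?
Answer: 6400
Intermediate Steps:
n(x) = 144 (n(x) = 12² = 144)
(u(5, 5)*20)*(S(6, n(2)) + (-2 + 4))² = (5*20)*(6 + (-2 + 4))² = 100*(6 + 2)² = 100*8² = 100*64 = 6400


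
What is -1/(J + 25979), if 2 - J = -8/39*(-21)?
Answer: -13/337697 ≈ -3.8496e-5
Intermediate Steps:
J = -30/13 (J = 2 - (-8/39)*(-21) = 2 - (-8*1/39)*(-21) = 2 - (-8)*(-21)/39 = 2 - 1*56/13 = 2 - 56/13 = -30/13 ≈ -2.3077)
-1/(J + 25979) = -1/(-30/13 + 25979) = -1/337697/13 = -1*13/337697 = -13/337697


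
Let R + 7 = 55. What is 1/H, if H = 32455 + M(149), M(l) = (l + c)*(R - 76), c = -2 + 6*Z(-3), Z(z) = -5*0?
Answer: 1/28339 ≈ 3.5287e-5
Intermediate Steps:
R = 48 (R = -7 + 55 = 48)
Z(z) = 0
c = -2 (c = -2 + 6*0 = -2 + 0 = -2)
M(l) = 56 - 28*l (M(l) = (l - 2)*(48 - 76) = (-2 + l)*(-28) = 56 - 28*l)
H = 28339 (H = 32455 + (56 - 28*149) = 32455 + (56 - 4172) = 32455 - 4116 = 28339)
1/H = 1/28339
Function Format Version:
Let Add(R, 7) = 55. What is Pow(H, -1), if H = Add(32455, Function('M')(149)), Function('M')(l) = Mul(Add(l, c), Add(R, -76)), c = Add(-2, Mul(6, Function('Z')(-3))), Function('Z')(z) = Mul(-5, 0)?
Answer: Rational(1, 28339) ≈ 3.5287e-5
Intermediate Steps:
R = 48 (R = Add(-7, 55) = 48)
Function('Z')(z) = 0
c = -2 (c = Add(-2, Mul(6, 0)) = Add(-2, 0) = -2)
Function('M')(l) = Add(56, Mul(-28, l)) (Function('M')(l) = Mul(Add(l, -2), Add(48, -76)) = Mul(Add(-2, l), -28) = Add(56, Mul(-28, l)))
H = 28339 (H = Add(32455, Add(56, Mul(-28, 149))) = Add(32455, Add(56, -4172)) = Add(32455, -4116) = 28339)
Pow(H, -1) = Pow(28339, -1) = Rational(1, 28339)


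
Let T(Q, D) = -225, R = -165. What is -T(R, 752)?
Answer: 225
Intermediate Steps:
-T(R, 752) = -1*(-225) = 225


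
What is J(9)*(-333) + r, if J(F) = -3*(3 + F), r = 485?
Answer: 12473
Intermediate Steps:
J(F) = -9 - 3*F
J(9)*(-333) + r = (-9 - 3*9)*(-333) + 485 = (-9 - 27)*(-333) + 485 = -36*(-333) + 485 = 11988 + 485 = 12473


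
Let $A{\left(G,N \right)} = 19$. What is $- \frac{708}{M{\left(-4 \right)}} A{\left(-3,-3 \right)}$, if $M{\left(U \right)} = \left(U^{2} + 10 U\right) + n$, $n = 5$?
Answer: $708$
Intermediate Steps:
$M{\left(U \right)} = 5 + U^{2} + 10 U$ ($M{\left(U \right)} = \left(U^{2} + 10 U\right) + 5 = 5 + U^{2} + 10 U$)
$- \frac{708}{M{\left(-4 \right)}} A{\left(-3,-3 \right)} = - \frac{708}{5 + \left(-4\right)^{2} + 10 \left(-4\right)} 19 = - \frac{708}{5 + 16 - 40} \cdot 19 = - \frac{708}{-19} \cdot 19 = \left(-708\right) \left(- \frac{1}{19}\right) 19 = \frac{708}{19} \cdot 19 = 708$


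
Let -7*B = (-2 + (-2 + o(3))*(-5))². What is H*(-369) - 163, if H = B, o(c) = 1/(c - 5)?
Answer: 22595/4 ≈ 5648.8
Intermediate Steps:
o(c) = 1/(-5 + c)
B = -63/4 (B = -(-2 + (-2 + 1/(-5 + 3))*(-5))²/7 = -(-2 + (-2 + 1/(-2))*(-5))²/7 = -(-2 + (-2 - ½)*(-5))²/7 = -(-2 - 5/2*(-5))²/7 = -(-2 + 25/2)²/7 = -(21/2)²/7 = -⅐*441/4 = -63/4 ≈ -15.750)
H = -63/4 ≈ -15.750
H*(-369) - 163 = -63/4*(-369) - 163 = 23247/4 - 163 = 22595/4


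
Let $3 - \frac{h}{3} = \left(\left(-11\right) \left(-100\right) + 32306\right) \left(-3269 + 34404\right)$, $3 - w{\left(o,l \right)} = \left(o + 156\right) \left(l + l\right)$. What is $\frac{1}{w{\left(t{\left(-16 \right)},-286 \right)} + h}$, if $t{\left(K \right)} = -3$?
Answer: $- \frac{1}{3120199902} \approx -3.2049 \cdot 10^{-10}$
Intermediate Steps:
$w{\left(o,l \right)} = 3 - 2 l \left(156 + o\right)$ ($w{\left(o,l \right)} = 3 - \left(o + 156\right) \left(l + l\right) = 3 - \left(156 + o\right) 2 l = 3 - 2 l \left(156 + o\right)$)
$h = -3120287421$ ($h = 9 - 3 \left(\left(-11\right) \left(-100\right) + 32306\right) \left(-3269 + 34404\right) = 9 - 3 \left(1100 + 32306\right) 31135 = 9 - 3 \cdot 33406 \cdot 31135 = 9 - 3120287430 = -3120287421$)
$\frac{1}{w{\left(t{\left(-16 \right)},-286 \right)} + h} = \frac{1}{\left(3 - -89232 - \left(-572\right) \left(-3\right)\right) - 3120287421} = \frac{1}{\left(3 + 89232 - 1716\right) - 3120287421} = \frac{1}{87519 - 3120287421} = \frac{1}{-3120199902} = - \frac{1}{3120199902}$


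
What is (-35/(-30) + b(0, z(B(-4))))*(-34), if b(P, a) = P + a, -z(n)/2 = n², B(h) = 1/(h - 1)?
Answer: -2771/75 ≈ -36.947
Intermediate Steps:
B(h) = 1/(-1 + h)
z(n) = -2*n²
(-35/(-30) + b(0, z(B(-4))))*(-34) = (-35/(-30) + (0 - 2/(-1 - 4)²))*(-34) = (-35*(-1/30) + (0 - 2*(1/(-5))²))*(-34) = (7/6 + (0 - 2*(-⅕)²))*(-34) = (7/6 + (0 - 2*1/25))*(-34) = (7/6 + (0 - 2/25))*(-34) = (7/6 - 2/25)*(-34) = (163/150)*(-34) = -2771/75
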